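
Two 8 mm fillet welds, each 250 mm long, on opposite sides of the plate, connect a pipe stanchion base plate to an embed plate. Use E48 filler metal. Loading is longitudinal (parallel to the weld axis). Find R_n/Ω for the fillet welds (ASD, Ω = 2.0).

E48XX → F_EXX = 480 MPa.
Effective throat t_e = 0.707 × 8 = 5.656 mm.
Total length L = 500 mm; A_we = 5.656 × 500 = 2828 mm².
F_nw = 0.6 F_EXX = 0.6 × 480 = 288 MPa.
R_n = 288 × 2828 × 10⁻³ = 814.5 kN; R_n/Ω = 814.5/2.0 = 407.2 kN.

R_n/Ω ≈ 407 kN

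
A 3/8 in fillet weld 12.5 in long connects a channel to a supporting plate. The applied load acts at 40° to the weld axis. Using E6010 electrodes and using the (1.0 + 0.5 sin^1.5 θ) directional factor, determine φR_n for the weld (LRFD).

φR_n ≈ 113 kip

E60XX → F_EXX = 60 ksi.
t_e = 0.707 × 0.375 = 0.2651 in; A_we = 0.2651 × 12.5 = 3.314 in².
Directional factor: 1.0 + 0.5 sin^1.5(40°) = 1.258.
F_nw = 0.6 × 60 × 1.258 = 45.28 ksi.
φR_n = 0.75 × 45.28 × 3.314 = 112.5 kip.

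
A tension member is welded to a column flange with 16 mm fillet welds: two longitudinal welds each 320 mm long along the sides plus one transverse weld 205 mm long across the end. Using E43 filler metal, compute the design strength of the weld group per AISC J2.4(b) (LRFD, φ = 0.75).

φR_n ≈ 1860 kN

E43XX → F_EXX = 430 MPa.
t_e = 0.707 × 16 = 11.31 mm.
R_nwl = 0.6 × 430 × 11.31 × 640 × 10⁻³ = 1868 kN (longitudinal, 2 welds).
R_nwt = 0.6 × 430 × 11.31 × 205 × 10⁻³ = 598.3 kN (transverse, base value).
(i) R_nwl + R_nwt = 2466 kN; (ii) 0.85 R_nwl + 1.5 R_nwt = 2485 kN.
R_n = max = 2485 kN [governs: (ii)]; φR_n = 1864 kN.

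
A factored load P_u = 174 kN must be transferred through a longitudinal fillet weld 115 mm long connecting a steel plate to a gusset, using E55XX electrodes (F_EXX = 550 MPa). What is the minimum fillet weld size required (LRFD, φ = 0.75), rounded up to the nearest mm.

w = 9 mm

Total weld length L = 115 mm.
Required throat t_e = P_u / (φ × 0.6 F_EXX × L) = 174 / (0.75 × 0.6 × 550 × 115 × 10⁻³) = 6.113 mm.
Required leg w = t_e / 0.707 = 8.647 mm → use 9 mm.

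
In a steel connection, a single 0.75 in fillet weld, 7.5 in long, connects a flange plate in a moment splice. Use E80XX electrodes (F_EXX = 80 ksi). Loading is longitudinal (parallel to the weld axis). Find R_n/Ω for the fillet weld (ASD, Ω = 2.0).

Effective throat t_e = 0.707 × 0.75 = 0.5302 in.
Total length L = 7.5 in; A_we = 0.5302 × 7.5 = 3.977 in².
F_nw = 0.6 F_EXX = 0.6 × 80 = 48 ksi.
R_n = 48 × 3.977 = 190.9 kip; R_n/Ω = 190.9/2.0 = 95.45 kip.

R_n/Ω ≈ 95.4 kip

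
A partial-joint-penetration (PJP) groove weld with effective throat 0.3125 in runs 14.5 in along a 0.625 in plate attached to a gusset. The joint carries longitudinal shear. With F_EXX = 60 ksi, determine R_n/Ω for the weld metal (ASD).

R_n/Ω ≈ 81.6 kip

Effective throat (given) t_e = 0.3125 in.
A_we = 0.3125 × 14.5 = 4.531 in².
F_nw = 0.6 F_EXX = 36 ksi.
R_n/Ω = (36 × 4.531) / 2.0 = 81.56 kip.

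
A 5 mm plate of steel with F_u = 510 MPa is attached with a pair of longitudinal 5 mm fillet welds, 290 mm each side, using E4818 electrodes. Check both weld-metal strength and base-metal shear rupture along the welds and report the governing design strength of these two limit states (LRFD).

φR_n ≈ 443 kN (weld metal governs)

E48XX → F_EXX = 480 MPa.
t_e = 0.707 × 5 = 3.535 mm; L = 580 mm.
Weld metal: φR_n = 0.75 × 0.6 × 480 × 3.535 × 580 × 10⁻³ = 442.9 kN.
Base metal (shear rupture): φR_n = 0.75 × 0.6 × 510 × 5 × 580 × 10⁻³ = 665.5 kN.
Governing: weld metal.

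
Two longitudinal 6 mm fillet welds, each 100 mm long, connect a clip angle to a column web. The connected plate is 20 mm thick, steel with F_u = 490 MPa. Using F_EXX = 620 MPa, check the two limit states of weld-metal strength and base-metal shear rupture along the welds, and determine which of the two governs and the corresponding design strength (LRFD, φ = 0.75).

φR_n ≈ 237 kN (weld metal governs)

t_e = 0.707 × 6 = 4.242 mm; L = 200 mm.
Weld metal: φR_n = 0.75 × 0.6 × 620 × 4.242 × 200 × 10⁻³ = 236.7 kN.
Base metal (shear rupture): φR_n = 0.75 × 0.6 × 490 × 20 × 200 × 10⁻³ = 882 kN.
Governing: weld metal.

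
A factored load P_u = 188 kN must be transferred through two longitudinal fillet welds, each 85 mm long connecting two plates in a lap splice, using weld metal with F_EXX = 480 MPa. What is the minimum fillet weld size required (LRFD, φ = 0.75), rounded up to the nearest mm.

w = 8 mm

Total weld length L = 170 mm.
Required throat t_e = P_u / (φ × 0.6 F_EXX × L) = 188 / (0.75 × 0.6 × 480 × 170 × 10⁻³) = 5.12 mm.
Required leg w = t_e / 0.707 = 7.242 mm → use 8 mm.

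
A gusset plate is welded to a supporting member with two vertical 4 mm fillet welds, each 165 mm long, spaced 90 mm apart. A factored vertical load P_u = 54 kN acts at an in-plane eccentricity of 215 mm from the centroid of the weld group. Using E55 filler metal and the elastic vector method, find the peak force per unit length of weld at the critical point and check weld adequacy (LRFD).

f_max ≈ 860 N/mm; NOT adequate

E55XX → F_EXX = 550 MPa.
Total weld length L_w = 330 mm. Treat welds as unit-width lines.
Polar moment about centroid: J = 2[d³/12 + d(b/2)²] = 2[165³/12 + 165×45²] = 1417000 mm³.
Direct shear f_v = P/L_w = 54×10³ / 330 = 163.6 N/mm (vertical).
Torsion M = P·e = 54×10³ × 215 = 11610000 N·mm.
Critical point at (x, y) = (45, 82.5) from centroid. f_tx = M·y/J = 676 N/mm; f_ty = M·x/J = 368.7 N/mm.
Resultant f_max = √[f_tx² + (f_v + f_ty)²] = √[676² + (163.6 + 368.7)²] = 860.4 N/mm.
Capacity per unit length: φr_n = 0.75 × 0.6 × 550 × (0.707 × 4) = 699.9 N/mm.
860.4 > 699.9 → NOT adequate.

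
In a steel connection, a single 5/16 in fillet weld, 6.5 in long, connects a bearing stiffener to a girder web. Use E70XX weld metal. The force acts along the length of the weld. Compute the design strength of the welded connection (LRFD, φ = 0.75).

φR_n ≈ 45.2 kip

E70XX → F_EXX = 70 ksi.
Effective throat t_e = 0.707 × 0.3125 = 0.2209 in.
Total length L = 6.5 in; A_we = 0.2209 × 6.5 = 1.436 in².
F_nw = 0.6 F_EXX = 0.6 × 70 = 42 ksi.
φR_n = 0.75 × 42 × 1.436 = 45.24 kip.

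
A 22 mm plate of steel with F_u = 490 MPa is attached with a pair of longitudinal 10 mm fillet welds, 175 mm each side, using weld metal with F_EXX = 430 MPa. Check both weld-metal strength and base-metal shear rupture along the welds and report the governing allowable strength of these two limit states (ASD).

t_e = 0.707 × 10 = 7.07 mm; L = 350 mm.
Weld metal: R_n/Ω = (1/2.0) × 0.6 × 430 × 7.07 × 350 × 10⁻³ = 319.2 kN.
Base metal (shear rupture): R_n/Ω = (1/2.0) × 0.6 × 490 × 22 × 350 × 10⁻³ = 1132 kN.
Governing: weld metal.

R_n/Ω ≈ 319 kN (weld metal governs)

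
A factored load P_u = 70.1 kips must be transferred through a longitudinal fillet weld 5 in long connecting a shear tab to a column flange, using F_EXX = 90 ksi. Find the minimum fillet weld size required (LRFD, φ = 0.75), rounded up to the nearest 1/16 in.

Total weld length L = 5 in.
Required throat t_e = P_u / (φ × 0.6 F_EXX × L) = 70.1 / (0.75 × 0.6 × 90 × 5) = 0.3462 in.
Required leg w = t_e / 0.707 = 0.4896 in → use 1/2 in.

w = 1/2 in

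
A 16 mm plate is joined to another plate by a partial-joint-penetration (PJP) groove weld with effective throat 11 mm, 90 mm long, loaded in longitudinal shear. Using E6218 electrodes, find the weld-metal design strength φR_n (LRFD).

E62XX → F_EXX = 620 MPa.
Effective throat (given) t_e = 11 mm.
A_we = 11 × 90 = 990 mm².
F_nw = 0.6 F_EXX = 372 MPa.
φR_n = 0.75 × 372 × 990 × 10⁻³ = 276.2 kN.

φR_n ≈ 276 kN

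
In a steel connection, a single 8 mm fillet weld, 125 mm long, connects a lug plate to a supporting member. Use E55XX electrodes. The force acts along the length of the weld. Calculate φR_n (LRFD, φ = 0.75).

E55XX → F_EXX = 550 MPa.
Effective throat t_e = 0.707 × 8 = 5.656 mm.
Total length L = 125 mm; A_we = 5.656 × 125 = 707 mm².
F_nw = 0.6 F_EXX = 0.6 × 550 = 330 MPa.
φR_n = 0.75 × 330 × 707 × 10⁻³ = 175 kN.

φR_n ≈ 175 kN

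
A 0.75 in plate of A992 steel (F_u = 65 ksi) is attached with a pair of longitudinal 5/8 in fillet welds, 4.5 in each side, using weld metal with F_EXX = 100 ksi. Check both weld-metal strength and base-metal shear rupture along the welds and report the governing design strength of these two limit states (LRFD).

t_e = 0.707 × 0.625 = 0.4419 in; L = 9 in.
Weld metal: φR_n = 0.75 × 0.6 × 100 × 0.4419 × 9 = 179 kip.
Base metal (shear rupture): φR_n = 0.75 × 0.6 × 65 × 0.75 × 9 = 197.4 kip.
Governing: weld metal.

φR_n ≈ 179 kip (weld metal governs)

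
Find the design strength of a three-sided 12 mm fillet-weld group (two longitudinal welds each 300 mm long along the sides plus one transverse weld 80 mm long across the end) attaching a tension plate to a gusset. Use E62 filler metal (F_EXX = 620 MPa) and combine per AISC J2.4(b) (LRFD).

t_e = 0.707 × 12 = 8.484 mm.
R_nwl = 0.6 × 620 × 8.484 × 600 × 10⁻³ = 1894 kN (longitudinal, 2 welds).
R_nwt = 0.6 × 620 × 8.484 × 80 × 10⁻³ = 252.5 kN (transverse, base value).
(i) R_nwl + R_nwt = 2146 kN; (ii) 0.85 R_nwl + 1.5 R_nwt = 1988 kN.
R_n = max = 2146 kN [governs: (i)]; φR_n = 1610 kN.

φR_n ≈ 1610 kN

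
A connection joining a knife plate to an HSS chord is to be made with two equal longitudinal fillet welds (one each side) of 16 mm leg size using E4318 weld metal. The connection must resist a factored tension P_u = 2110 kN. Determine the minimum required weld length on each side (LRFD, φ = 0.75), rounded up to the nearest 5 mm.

L = 485 mm on each side

E43XX → F_EXX = 430 MPa.
Throat t_e = 0.707 × 16 = 11.31 mm.
φr_n = 0.75 × 0.6 × 430 × 11.31 × 10⁻³ = 2.189 kN/mm.
L_req = P_u / φr_n = 2110 / 2.189 = 964 mm total.
Per side: 964 / 2 = 482 mm.
Round up → use L = 485 mm on each side.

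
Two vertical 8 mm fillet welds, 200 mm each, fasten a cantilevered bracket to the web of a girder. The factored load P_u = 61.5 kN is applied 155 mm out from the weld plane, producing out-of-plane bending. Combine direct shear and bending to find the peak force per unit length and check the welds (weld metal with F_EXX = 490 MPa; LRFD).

f_max ≈ 731 N/mm; adequate

L_w = 2 × 200 = 400 mm; section modulus (unit throat) S = 2 × L²/6 = 13330 mm².
Direct shear f_v = P/L_w = 61.5×10³/400 = 153.8 N/mm.
Moment M = P × e = 61.5×10³ × 155 = 9532500 N·mm; bending f_b = M/S = 714.9 N/mm.
f_max = √(f_v² + f_b²) = √(153.8² + 714.9²) = 731.3 N/mm.
φr_n = 0.75 × 0.6 × 490 × (0.707 × 8) = 1247 N/mm → adequate.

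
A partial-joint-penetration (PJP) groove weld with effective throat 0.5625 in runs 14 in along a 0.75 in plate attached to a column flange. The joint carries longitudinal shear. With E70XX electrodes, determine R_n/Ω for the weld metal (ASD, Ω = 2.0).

E70XX → F_EXX = 70 ksi.
Effective throat (given) t_e = 0.5625 in.
A_we = 0.5625 × 14 = 7.875 in².
F_nw = 0.6 F_EXX = 42 ksi.
R_n/Ω = (42 × 7.875) / 2.0 = 165.4 kips.

R_n/Ω ≈ 165 kips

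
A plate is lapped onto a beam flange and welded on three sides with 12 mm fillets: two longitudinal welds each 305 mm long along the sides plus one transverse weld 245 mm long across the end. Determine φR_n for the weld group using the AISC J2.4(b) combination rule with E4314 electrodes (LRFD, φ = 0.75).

φR_n ≈ 1450 kN

E43XX → F_EXX = 430 MPa.
t_e = 0.707 × 12 = 8.484 mm.
R_nwl = 0.6 × 430 × 8.484 × 610 × 10⁻³ = 1335 kN (longitudinal, 2 welds).
R_nwt = 0.6 × 430 × 8.484 × 245 × 10⁻³ = 536.3 kN (transverse, base value).
(i) R_nwl + R_nwt = 1871 kN; (ii) 0.85 R_nwl + 1.5 R_nwt = 1939 kN.
R_n = max = 1939 kN [governs: (ii)]; φR_n = 1455 kN.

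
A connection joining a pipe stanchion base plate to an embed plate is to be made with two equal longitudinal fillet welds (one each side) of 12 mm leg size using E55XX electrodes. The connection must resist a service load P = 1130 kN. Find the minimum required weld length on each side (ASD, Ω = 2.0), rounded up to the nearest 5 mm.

L = 405 mm on each side

E55XX → F_EXX = 550 MPa.
Throat t_e = 0.707 × 12 = 8.484 mm.
r_n/Ω = (0.6 × 550 × 8.484) / 2.0 = 1400 N/mm = 1.4 kN/mm.
L_req = P / (r_n/Ω) = 1130 / 1.4 = 807.2 mm total.
Per side: 807.2 / 2 = 403.6 mm.
Round up → use L = 405 mm on each side.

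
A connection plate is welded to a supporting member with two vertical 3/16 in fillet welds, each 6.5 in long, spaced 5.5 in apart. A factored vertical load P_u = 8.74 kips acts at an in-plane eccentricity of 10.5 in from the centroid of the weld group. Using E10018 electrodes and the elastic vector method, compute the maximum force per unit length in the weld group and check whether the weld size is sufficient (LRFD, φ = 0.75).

E100XX → F_EXX = 100 ksi.
Total weld length L_w = 13 in. Treat welds as unit-width lines.
Polar moment about centroid: J = 2[d³/12 + d(b/2)²] = 2[6.5³/12 + 6.5×2.75²] = 144.1 in³.
Direct shear f_v = P/L_w = 8.74 / 13 = 0.6723 kip/in (vertical).
Torsion M = P·e = 8.74 × 10.5 = 91.77 kip·in.
Critical point at (x, y) = (2.75, 3.25) from centroid. f_tx = M·y/J = 2.07 kip/in; f_ty = M·x/J = 1.752 kip/in.
Resultant f_max = √[f_tx² + (f_v + f_ty)²] = √[2.07² + (0.6723 + 1.752)²] = 3.187 kip/in.
Capacity per unit length: φr_n = 0.75 × 0.6 × 100 × (0.707 × 0.1875) = 5.965 kip/in.
3.187 ≤ 5.965 → adequate.

f_max ≈ 3.19 kip/in; adequate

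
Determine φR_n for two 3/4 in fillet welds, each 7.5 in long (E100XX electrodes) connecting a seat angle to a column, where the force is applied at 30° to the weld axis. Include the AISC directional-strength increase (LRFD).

E100XX → F_EXX = 100 ksi.
t_e = 0.707 × 0.75 = 0.5302 in; A_we = 0.5302 × 15 = 7.954 in².
Directional factor: 1.0 + 0.5 sin^1.5(30°) = 1.177.
F_nw = 0.6 × 100 × 1.177 = 70.61 ksi.
φR_n = 0.75 × 70.61 × 7.954 = 421.2 kips.

φR_n ≈ 421 kips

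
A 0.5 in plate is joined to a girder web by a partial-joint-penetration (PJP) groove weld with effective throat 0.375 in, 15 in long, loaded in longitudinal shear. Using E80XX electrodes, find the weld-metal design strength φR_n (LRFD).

E80XX → F_EXX = 80 ksi.
Effective throat (given) t_e = 0.375 in.
A_we = 0.375 × 15 = 5.625 in².
F_nw = 0.6 F_EXX = 48 ksi.
φR_n = 0.75 × 48 × 5.625 = 202.5 kip.

φR_n ≈ 202 kip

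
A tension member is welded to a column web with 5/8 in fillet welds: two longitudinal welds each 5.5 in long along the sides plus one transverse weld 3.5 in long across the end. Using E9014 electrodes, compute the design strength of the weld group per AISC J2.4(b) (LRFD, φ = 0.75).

φR_n ≈ 261 kip

E90XX → F_EXX = 90 ksi.
t_e = 0.707 × 0.625 = 0.4419 in.
R_nwl = 0.6 × 90 × 0.4419 × 11 = 262.5 kip (longitudinal, 2 welds).
R_nwt = 0.6 × 90 × 0.4419 × 3.5 = 83.51 kip (transverse, base value).
(i) R_nwl + R_nwt = 346 kip; (ii) 0.85 R_nwl + 1.5 R_nwt = 348.4 kip.
R_n = max = 348.4 kip [governs: (ii)]; φR_n = 261.3 kip.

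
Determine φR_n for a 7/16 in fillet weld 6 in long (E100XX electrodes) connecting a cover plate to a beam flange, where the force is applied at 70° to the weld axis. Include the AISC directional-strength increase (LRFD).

φR_n ≈ 122 kips

E100XX → F_EXX = 100 ksi.
t_e = 0.707 × 0.4375 = 0.3093 in; A_we = 0.3093 × 6 = 1.856 in².
Directional factor: 1.0 + 0.5 sin^1.5(70°) = 1.455.
F_nw = 0.6 × 100 × 1.455 = 87.33 ksi.
φR_n = 0.75 × 87.33 × 1.856 = 121.6 kips.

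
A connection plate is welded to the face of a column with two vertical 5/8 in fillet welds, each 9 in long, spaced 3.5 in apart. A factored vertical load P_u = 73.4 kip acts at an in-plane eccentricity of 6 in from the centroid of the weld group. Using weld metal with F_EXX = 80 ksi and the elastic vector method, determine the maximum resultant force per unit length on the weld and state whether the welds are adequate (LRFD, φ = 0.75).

Total weld length L_w = 18 in. Treat welds as unit-width lines.
Polar moment about centroid: J = 2[d³/12 + d(b/2)²] = 2[9³/12 + 9×1.75²] = 176.6 in³.
Direct shear f_v = P/L_w = 73.4 / 18 = 4.078 kip/in (vertical).
Torsion M = P·e = 73.4 × 6 = 440.4 kip·in.
Critical point at (x, y) = (1.75, 4.5) from centroid. f_tx = M·y/J = 11.22 kip/in; f_ty = M·x/J = 4.363 kip/in.
Resultant f_max = √[f_tx² + (f_v + f_ty)²] = √[11.22² + (4.078 + 4.363)²] = 14.04 kip/in.
Capacity per unit length: φr_n = 0.75 × 0.6 × 80 × (0.707 × 0.625) = 15.91 kip/in.
14.04 ≤ 15.91 → adequate.

f_max ≈ 14 kip/in; adequate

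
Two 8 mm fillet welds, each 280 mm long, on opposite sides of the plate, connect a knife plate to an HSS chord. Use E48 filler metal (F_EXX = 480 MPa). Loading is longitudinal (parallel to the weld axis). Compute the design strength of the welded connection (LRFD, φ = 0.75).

Effective throat t_e = 0.707 × 8 = 5.656 mm.
Total length L = 560 mm; A_we = 5.656 × 560 = 3167 mm².
F_nw = 0.6 F_EXX = 0.6 × 480 = 288 MPa.
φR_n = 0.75 × 288 × 3167 × 10⁻³ = 684.1 kN.

φR_n ≈ 684 kN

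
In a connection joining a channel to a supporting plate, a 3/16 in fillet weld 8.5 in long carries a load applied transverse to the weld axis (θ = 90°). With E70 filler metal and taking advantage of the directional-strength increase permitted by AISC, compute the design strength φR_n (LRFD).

E70XX → F_EXX = 70 ksi.
t_e = 0.707 × 0.1875 = 0.1326 in; A_we = 0.1326 × 8.5 = 1.127 in².
Directional factor: 1.0 + 0.5 sin^1.5(90°) = 1.5.
F_nw = 0.6 × 70 × 1.5 = 63 ksi.
φR_n = 0.75 × 63 × 1.127 = 53.24 kips.

φR_n ≈ 53.2 kips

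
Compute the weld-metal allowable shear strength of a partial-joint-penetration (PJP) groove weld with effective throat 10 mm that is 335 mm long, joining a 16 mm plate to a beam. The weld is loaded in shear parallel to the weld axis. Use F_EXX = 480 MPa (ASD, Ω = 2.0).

R_n/Ω ≈ 482 kN

Effective throat (given) t_e = 10 mm.
A_we = 10 × 335 = 3350 mm².
F_nw = 0.6 F_EXX = 288 MPa.
R_n/Ω = (288 × 3350) / 2.0 × 10⁻³ = 482.4 kN.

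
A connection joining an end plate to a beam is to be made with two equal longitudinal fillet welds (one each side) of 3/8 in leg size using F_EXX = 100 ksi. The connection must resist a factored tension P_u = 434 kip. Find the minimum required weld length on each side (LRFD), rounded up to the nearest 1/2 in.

L = 18.5 in on each side

Throat t_e = 0.707 × 0.375 = 0.2651 in.
φr_n = 0.75 × 0.6 × 100 × 0.2651 = 11.93 kip/in.
L_req = P_u / φr_n = 434 / 11.93 = 36.38 in total.
Per side: 36.38 / 2 = 18.19 in.
Round up → use L = 18.5 in on each side.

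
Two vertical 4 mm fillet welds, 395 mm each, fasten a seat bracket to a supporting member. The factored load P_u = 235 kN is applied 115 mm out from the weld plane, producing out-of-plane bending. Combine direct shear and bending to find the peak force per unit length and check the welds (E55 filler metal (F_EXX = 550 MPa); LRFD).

f_max ≈ 599 N/mm; adequate

L_w = 2 × 395 = 790 mm; section modulus (unit throat) S = 2 × L²/6 = 52010 mm².
Direct shear f_v = P/L_w = 235×10³/790 = 297.5 N/mm.
Moment M = P × e = 235×10³ × 115 = 27025000 N·mm; bending f_b = M/S = 519.6 N/mm.
f_max = √(f_v² + f_b²) = √(297.5² + 519.6²) = 598.7 N/mm.
φr_n = 0.75 × 0.6 × 550 × (0.707 × 4) = 699.9 N/mm → adequate.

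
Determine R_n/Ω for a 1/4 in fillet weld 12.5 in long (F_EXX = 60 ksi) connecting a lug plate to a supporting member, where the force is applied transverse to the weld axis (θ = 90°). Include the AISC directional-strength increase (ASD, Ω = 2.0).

t_e = 0.707 × 0.25 = 0.1767 in; A_we = 0.1767 × 12.5 = 2.209 in².
Directional factor: 1.0 + 0.5 sin^1.5(90°) = 1.5.
F_nw = 0.6 × 60 × 1.5 = 54 ksi.
R_n/Ω = (54 × 2.209) / 2.0 = 59.65 kip.

R_n/Ω ≈ 59.7 kip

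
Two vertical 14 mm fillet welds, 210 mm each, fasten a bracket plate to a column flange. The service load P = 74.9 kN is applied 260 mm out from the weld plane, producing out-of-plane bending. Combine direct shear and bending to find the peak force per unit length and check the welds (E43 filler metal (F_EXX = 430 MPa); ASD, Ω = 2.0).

L_w = 2 × 210 = 420 mm; section modulus (unit throat) S = 2 × L²/6 = 14700 mm².
Direct shear f_v = P/L_w = 74.9×10³/420 = 178.3 N/mm.
Moment M = P × e = 74.9×10³ × 260 = 19474000 N·mm; bending f_b = M/S = 1325 N/mm.
f_max = √(f_v² + f_b²) = √(178.3² + 1325²) = 1337 N/mm.
r_n/Ω = (1/2.0) × 0.6 × 430 × (0.707 × 14) = 1277 N/mm → NOT adequate.

f_max ≈ 1340 N/mm; NOT adequate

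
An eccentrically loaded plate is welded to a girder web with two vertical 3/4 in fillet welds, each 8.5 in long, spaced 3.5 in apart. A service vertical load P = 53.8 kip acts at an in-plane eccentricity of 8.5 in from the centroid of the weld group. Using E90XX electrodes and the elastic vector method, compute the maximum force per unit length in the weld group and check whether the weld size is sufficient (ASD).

f_max ≈ 15.1 kip/in; NOT adequate

E90XX → F_EXX = 90 ksi.
Total weld length L_w = 17 in. Treat welds as unit-width lines.
Polar moment about centroid: J = 2[d³/12 + d(b/2)²] = 2[8.5³/12 + 8.5×1.75²] = 154.4 in³.
Direct shear f_v = P/L_w = 53.8 / 17 = 3.165 kip/in (vertical).
Torsion M = P·e = 53.8 × 8.5 = 457.3 kip·in.
Critical point at (x, y) = (1.75, 4.25) from centroid. f_tx = M·y/J = 12.59 kip/in; f_ty = M·x/J = 5.183 kip/in.
Resultant f_max = √[f_tx² + (f_v + f_ty)²] = √[12.59² + (3.165 + 5.183)²] = 15.1 kip/in.
Capacity per unit length: r_n/Ω = (1/2.0) × 0.6 × 90 × (0.707 × 0.75) = 14.32 kip/in.
15.1 > 14.32 → NOT adequate.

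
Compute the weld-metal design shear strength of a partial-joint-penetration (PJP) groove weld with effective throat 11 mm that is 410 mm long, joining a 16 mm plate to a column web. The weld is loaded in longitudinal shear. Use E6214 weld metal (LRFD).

φR_n ≈ 1260 kN

E62XX → F_EXX = 620 MPa.
Effective throat (given) t_e = 11 mm.
A_we = 11 × 410 = 4510 mm².
F_nw = 0.6 F_EXX = 372 MPa.
φR_n = 0.75 × 372 × 4510 × 10⁻³ = 1258 kN.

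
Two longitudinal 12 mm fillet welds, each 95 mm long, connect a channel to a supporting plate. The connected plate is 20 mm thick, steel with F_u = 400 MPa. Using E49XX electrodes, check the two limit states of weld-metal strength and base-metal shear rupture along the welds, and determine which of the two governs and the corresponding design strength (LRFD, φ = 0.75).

φR_n ≈ 355 kN (weld metal governs)

E49XX → F_EXX = 490 MPa.
t_e = 0.707 × 12 = 8.484 mm; L = 190 mm.
Weld metal: φR_n = 0.75 × 0.6 × 490 × 8.484 × 190 × 10⁻³ = 355.4 kN.
Base metal (shear rupture): φR_n = 0.75 × 0.6 × 400 × 20 × 190 × 10⁻³ = 684 kN.
Governing: weld metal.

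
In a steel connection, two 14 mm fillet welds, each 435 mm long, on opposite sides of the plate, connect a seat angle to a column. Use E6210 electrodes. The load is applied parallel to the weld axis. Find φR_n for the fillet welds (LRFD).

φR_n ≈ 2400 kN

E62XX → F_EXX = 620 MPa.
Effective throat t_e = 0.707 × 14 = 9.898 mm.
Total length L = 870 mm; A_we = 9.898 × 870 = 8611 mm².
F_nw = 0.6 F_EXX = 0.6 × 620 = 372 MPa.
φR_n = 0.75 × 372 × 8611 × 10⁻³ = 2403 kN.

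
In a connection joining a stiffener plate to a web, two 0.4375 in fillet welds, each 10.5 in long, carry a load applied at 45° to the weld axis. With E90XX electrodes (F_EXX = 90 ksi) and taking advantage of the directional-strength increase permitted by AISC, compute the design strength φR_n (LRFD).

t_e = 0.707 × 0.4375 = 0.3093 in; A_we = 0.3093 × 21 = 6.496 in².
Directional factor: 1.0 + 0.5 sin^1.5(45°) = 1.297.
F_nw = 0.6 × 90 × 1.297 = 70.05 ksi.
φR_n = 0.75 × 70.05 × 6.496 = 341.3 kip.

φR_n ≈ 341 kip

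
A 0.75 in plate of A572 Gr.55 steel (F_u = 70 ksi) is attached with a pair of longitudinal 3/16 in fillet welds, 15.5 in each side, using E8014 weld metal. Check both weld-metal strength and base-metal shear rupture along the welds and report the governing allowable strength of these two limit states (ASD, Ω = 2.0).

R_n/Ω ≈ 98.6 kip (weld metal governs)

E80XX → F_EXX = 80 ksi.
t_e = 0.707 × 0.1875 = 0.1326 in; L = 31 in.
Weld metal: R_n/Ω = (1/2.0) × 0.6 × 80 × 0.1326 × 31 = 98.63 kip.
Base metal (shear rupture): R_n/Ω = (1/2.0) × 0.6 × 70 × 0.75 × 31 = 488.2 kip.
Governing: weld metal.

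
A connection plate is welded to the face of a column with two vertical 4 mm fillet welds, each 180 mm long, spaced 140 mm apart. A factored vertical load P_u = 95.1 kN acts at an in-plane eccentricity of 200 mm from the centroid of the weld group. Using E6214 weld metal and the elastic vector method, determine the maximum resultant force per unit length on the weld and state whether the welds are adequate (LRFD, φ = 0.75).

f_max ≈ 977 N/mm; NOT adequate

E62XX → F_EXX = 620 MPa.
Total weld length L_w = 360 mm. Treat welds as unit-width lines.
Polar moment about centroid: J = 2[d³/12 + d(b/2)²] = 2[180³/12 + 180×70²] = 2736000 mm³.
Direct shear f_v = P/L_w = 95.1×10³ / 360 = 264.2 N/mm (vertical).
Torsion M = P·e = 95.1×10³ × 200 = 19020000 N·mm.
Critical point at (x, y) = (70, 90) from centroid. f_tx = M·y/J = 625.7 N/mm; f_ty = M·x/J = 486.6 N/mm.
Resultant f_max = √[f_tx² + (f_v + f_ty)²] = √[625.7² + (264.2 + 486.6)²] = 977.3 N/mm.
Capacity per unit length: φr_n = 0.75 × 0.6 × 620 × (0.707 × 4) = 789 N/mm.
977.3 > 789 → NOT adequate.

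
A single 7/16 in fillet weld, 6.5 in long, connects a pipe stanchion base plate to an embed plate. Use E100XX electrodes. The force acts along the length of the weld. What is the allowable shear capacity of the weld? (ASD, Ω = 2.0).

R_n/Ω ≈ 60.3 kips

E100XX → F_EXX = 100 ksi.
Effective throat t_e = 0.707 × 0.4375 = 0.3093 in.
Total length L = 6.5 in; A_we = 0.3093 × 6.5 = 2.011 in².
F_nw = 0.6 F_EXX = 0.6 × 100 = 60 ksi.
R_n = 60 × 2.011 = 120.6 kips; R_n/Ω = 120.6/2.0 = 60.32 kips.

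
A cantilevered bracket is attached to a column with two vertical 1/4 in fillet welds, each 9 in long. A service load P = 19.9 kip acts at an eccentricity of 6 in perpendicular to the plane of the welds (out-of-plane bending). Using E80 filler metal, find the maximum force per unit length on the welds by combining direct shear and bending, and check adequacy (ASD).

E80XX → F_EXX = 80 ksi.
L_w = 2 × 9 = 18 in; section modulus (unit throat) S = 2 × L²/6 = 27 in².
Direct shear f_v = P/L_w = 19.9/18 = 1.106 kip/in.
Moment M = P × e = 19.9 × 6 = 119.4 kip·in; bending f_b = M/S = 4.422 kip/in.
f_max = √(f_v² + f_b²) = √(1.106² + 4.422²) = 4.558 kip/in.
r_n/Ω = (1/2.0) × 0.6 × 80 × (0.707 × 0.25) = 4.242 kip/in → NOT adequate.

f_max ≈ 4.56 kip/in; NOT adequate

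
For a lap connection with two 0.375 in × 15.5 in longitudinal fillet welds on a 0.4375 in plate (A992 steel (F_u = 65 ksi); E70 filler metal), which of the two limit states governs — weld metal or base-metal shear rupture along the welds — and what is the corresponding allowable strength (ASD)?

E70XX → F_EXX = 70 ksi.
t_e = 0.707 × 0.375 = 0.2651 in; L = 31 in.
Weld metal: R_n/Ω = (1/2.0) × 0.6 × 70 × 0.2651 × 31 = 172.6 kip.
Base metal (shear rupture): R_n/Ω = (1/2.0) × 0.6 × 65 × 0.4375 × 31 = 264.5 kip.
Governing: weld metal.

R_n/Ω ≈ 173 kip (weld metal governs)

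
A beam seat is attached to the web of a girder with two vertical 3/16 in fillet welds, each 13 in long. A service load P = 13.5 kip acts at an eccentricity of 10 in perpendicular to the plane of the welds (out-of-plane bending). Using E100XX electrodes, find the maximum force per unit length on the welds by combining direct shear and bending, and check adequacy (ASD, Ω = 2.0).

f_max ≈ 2.45 kip/in; adequate

E100XX → F_EXX = 100 ksi.
L_w = 2 × 13 = 26 in; section modulus (unit throat) S = 2 × L²/6 = 56.33 in².
Direct shear f_v = P/L_w = 13.5/26 = 0.5192 kip/in.
Moment M = P × e = 13.5 × 10 = 135 kip·in; bending f_b = M/S = 2.396 kip/in.
f_max = √(f_v² + f_b²) = √(0.5192² + 2.396²) = 2.452 kip/in.
r_n/Ω = (1/2.0) × 0.6 × 100 × (0.707 × 0.1875) = 3.977 kip/in → adequate.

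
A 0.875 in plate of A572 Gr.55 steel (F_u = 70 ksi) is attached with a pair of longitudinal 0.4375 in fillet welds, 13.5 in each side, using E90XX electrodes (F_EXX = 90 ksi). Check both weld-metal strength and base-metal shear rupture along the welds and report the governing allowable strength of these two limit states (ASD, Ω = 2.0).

R_n/Ω ≈ 225 kip (weld metal governs)

t_e = 0.707 × 0.4375 = 0.3093 in; L = 27 in.
Weld metal: R_n/Ω = (1/2.0) × 0.6 × 90 × 0.3093 × 27 = 225.5 kip.
Base metal (shear rupture): R_n/Ω = (1/2.0) × 0.6 × 70 × 0.875 × 27 = 496.1 kip.
Governing: weld metal.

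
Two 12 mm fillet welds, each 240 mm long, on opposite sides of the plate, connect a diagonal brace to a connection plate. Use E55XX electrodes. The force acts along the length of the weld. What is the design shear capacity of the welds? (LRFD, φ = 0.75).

φR_n ≈ 1010 kN

E55XX → F_EXX = 550 MPa.
Effective throat t_e = 0.707 × 12 = 8.484 mm.
Total length L = 480 mm; A_we = 8.484 × 480 = 4072 mm².
F_nw = 0.6 F_EXX = 0.6 × 550 = 330 MPa.
φR_n = 0.75 × 330 × 4072 × 10⁻³ = 1008 kN.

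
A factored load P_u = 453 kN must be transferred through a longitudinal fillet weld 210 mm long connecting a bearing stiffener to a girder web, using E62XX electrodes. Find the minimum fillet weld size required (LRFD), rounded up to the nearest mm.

w = 11 mm

E62XX → F_EXX = 620 MPa.
Total weld length L = 210 mm.
Required throat t_e = P_u / (φ × 0.6 F_EXX × L) = 453 / (0.75 × 0.6 × 620 × 210 × 10⁻³) = 7.732 mm.
Required leg w = t_e / 0.707 = 10.94 mm → use 11 mm.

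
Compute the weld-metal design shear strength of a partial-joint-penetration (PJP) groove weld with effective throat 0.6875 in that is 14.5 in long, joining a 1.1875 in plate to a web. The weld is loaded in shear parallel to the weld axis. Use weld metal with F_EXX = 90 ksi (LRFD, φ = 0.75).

φR_n ≈ 404 kips

Effective throat (given) t_e = 0.6875 in.
A_we = 0.6875 × 14.5 = 9.969 in².
F_nw = 0.6 F_EXX = 54 ksi.
φR_n = 0.75 × 54 × 9.969 = 403.7 kips.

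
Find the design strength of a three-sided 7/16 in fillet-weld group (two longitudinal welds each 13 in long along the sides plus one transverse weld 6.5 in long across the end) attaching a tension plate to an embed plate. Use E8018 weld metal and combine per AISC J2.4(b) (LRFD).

φR_n ≈ 362 kip

E80XX → F_EXX = 80 ksi.
t_e = 0.707 × 0.4375 = 0.3093 in.
R_nwl = 0.6 × 80 × 0.3093 × 26 = 386 kip (longitudinal, 2 welds).
R_nwt = 0.6 × 80 × 0.3093 × 6.5 = 96.51 kip (transverse, base value).
(i) R_nwl + R_nwt = 482.5 kip; (ii) 0.85 R_nwl + 1.5 R_nwt = 472.9 kip.
R_n = max = 482.5 kip [governs: (i)]; φR_n = 361.9 kip.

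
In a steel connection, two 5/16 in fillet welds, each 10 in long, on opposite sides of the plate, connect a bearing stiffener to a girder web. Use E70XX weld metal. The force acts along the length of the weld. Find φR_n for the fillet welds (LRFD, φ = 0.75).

E70XX → F_EXX = 70 ksi.
Effective throat t_e = 0.707 × 0.3125 = 0.2209 in.
Total length L = 20 in; A_we = 0.2209 × 20 = 4.419 in².
F_nw = 0.6 F_EXX = 0.6 × 70 = 42 ksi.
φR_n = 0.75 × 42 × 4.419 = 139.2 kips.

φR_n ≈ 139 kips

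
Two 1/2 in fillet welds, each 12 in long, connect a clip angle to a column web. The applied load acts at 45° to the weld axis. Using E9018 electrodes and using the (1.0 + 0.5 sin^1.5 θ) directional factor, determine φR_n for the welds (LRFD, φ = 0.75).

E90XX → F_EXX = 90 ksi.
t_e = 0.707 × 0.5 = 0.3535 in; A_we = 0.3535 × 24 = 8.484 in².
Directional factor: 1.0 + 0.5 sin^1.5(45°) = 1.297.
F_nw = 0.6 × 90 × 1.297 = 70.05 ksi.
φR_n = 0.75 × 70.05 × 8.484 = 445.8 kips.

φR_n ≈ 446 kips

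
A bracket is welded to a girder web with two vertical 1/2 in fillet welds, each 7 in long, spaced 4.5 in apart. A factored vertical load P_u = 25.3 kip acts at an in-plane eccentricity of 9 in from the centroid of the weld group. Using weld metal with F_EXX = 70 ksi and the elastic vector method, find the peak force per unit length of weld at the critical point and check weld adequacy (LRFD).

Total weld length L_w = 14 in. Treat welds as unit-width lines.
Polar moment about centroid: J = 2[d³/12 + d(b/2)²] = 2[7³/12 + 7×2.25²] = 128 in³.
Direct shear f_v = P/L_w = 25.3 / 14 = 1.807 kip/in (vertical).
Torsion M = P·e = 25.3 × 9 = 227.7 kip·in.
Critical point at (x, y) = (2.25, 3.5) from centroid. f_tx = M·y/J = 6.224 kip/in; f_ty = M·x/J = 4.001 kip/in.
Resultant f_max = √[f_tx² + (f_v + f_ty)²] = √[6.224² + (1.807 + 4.001)²] = 8.513 kip/in.
Capacity per unit length: φr_n = 0.75 × 0.6 × 70 × (0.707 × 0.5) = 11.14 kip/in.
8.513 ≤ 11.14 → adequate.

f_max ≈ 8.51 kip/in; adequate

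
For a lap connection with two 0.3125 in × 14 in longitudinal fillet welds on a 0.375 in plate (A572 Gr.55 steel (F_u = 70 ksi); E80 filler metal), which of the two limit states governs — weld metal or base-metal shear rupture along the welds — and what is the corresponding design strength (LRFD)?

E80XX → F_EXX = 80 ksi.
t_e = 0.707 × 0.3125 = 0.2209 in; L = 28 in.
Weld metal: φR_n = 0.75 × 0.6 × 80 × 0.2209 × 28 = 222.7 kip.
Base metal (shear rupture): φR_n = 0.75 × 0.6 × 70 × 0.375 × 28 = 330.8 kip.
Governing: weld metal.

φR_n ≈ 223 kip (weld metal governs)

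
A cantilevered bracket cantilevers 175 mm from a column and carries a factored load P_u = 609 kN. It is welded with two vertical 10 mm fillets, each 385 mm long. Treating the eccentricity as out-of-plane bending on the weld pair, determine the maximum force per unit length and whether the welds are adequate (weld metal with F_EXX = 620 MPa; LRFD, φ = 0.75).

f_max ≈ 2300 N/mm; NOT adequate

L_w = 2 × 385 = 770 mm; section modulus (unit throat) S = 2 × L²/6 = 49410 mm².
Direct shear f_v = P/L_w = 609×10³/770 = 790.9 N/mm.
Moment M = P × e = 609×10³ × 175 = 106580000 N·mm; bending f_b = M/S = 2157 N/mm.
f_max = √(f_v² + f_b²) = √(790.9² + 2157²) = 2297 N/mm.
φr_n = 0.75 × 0.6 × 620 × (0.707 × 10) = 1973 N/mm → NOT adequate.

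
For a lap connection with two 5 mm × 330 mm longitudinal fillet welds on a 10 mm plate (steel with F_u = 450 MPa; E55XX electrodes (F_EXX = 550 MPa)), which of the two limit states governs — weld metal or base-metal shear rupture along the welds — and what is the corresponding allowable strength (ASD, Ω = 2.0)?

R_n/Ω ≈ 385 kN (weld metal governs)

t_e = 0.707 × 5 = 3.535 mm; L = 660 mm.
Weld metal: R_n/Ω = (1/2.0) × 0.6 × 550 × 3.535 × 660 × 10⁻³ = 385 kN.
Base metal (shear rupture): R_n/Ω = (1/2.0) × 0.6 × 450 × 10 × 660 × 10⁻³ = 891 kN.
Governing: weld metal.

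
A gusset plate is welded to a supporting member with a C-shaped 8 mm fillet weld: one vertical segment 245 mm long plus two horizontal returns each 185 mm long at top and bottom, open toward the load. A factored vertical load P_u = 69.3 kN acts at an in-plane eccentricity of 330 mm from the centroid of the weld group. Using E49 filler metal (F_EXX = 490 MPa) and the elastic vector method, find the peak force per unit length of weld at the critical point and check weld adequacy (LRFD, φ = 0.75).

Total weld length L_w = 615 mm. Treat welds as unit-width lines.
Centroid: x̄ = 2×185×92.5 / 615 = 55.65 mm from the vertical weld.
Polar moment about centroid: J = I_x + I_y = [245³/12 + 2×185×122.5²] + [245×55.65² + 2(185³/12 + 185×36.85²)] = 9094000 mm³.
Direct shear f_v = P/L_w = 69.3×10³ / 615 = 112.7 N/mm (vertical).
Torsion M = P·e = 69.3×10³ × 330 = 22869000 N·mm.
Critical point at (x, y) = (129.3, 122.5) from centroid. f_tx = M·y/J = 308 N/mm; f_ty = M·x/J = 325.3 N/mm.
Resultant f_max = √[f_tx² + (f_v + f_ty)²] = √[308² + (112.7 + 325.3)²] = 535.4 N/mm.
Capacity per unit length: φr_n = 0.75 × 0.6 × 490 × (0.707 × 8) = 1247 N/mm.
535.4 ≤ 1247 → adequate.

f_max ≈ 535 N/mm; adequate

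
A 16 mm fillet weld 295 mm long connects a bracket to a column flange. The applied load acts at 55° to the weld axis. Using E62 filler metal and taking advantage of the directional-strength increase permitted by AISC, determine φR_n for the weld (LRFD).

φR_n ≈ 1280 kN

E62XX → F_EXX = 620 MPa.
t_e = 0.707 × 16 = 11.31 mm; A_we = 11.31 × 295 = 3337 mm².
Directional factor: 1.0 + 0.5 sin^1.5(55°) = 1.371.
F_nw = 0.6 × 620 × 1.371 = 509.9 MPa.
φR_n = 0.75 × 509.9 × 3337 × 10⁻³ = 1276 kN.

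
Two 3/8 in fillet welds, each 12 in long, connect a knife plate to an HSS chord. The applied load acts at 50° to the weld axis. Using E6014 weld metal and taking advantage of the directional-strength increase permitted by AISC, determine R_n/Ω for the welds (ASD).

R_n/Ω ≈ 153 kip

E60XX → F_EXX = 60 ksi.
t_e = 0.707 × 0.375 = 0.2651 in; A_we = 0.2651 × 24 = 6.363 in².
Directional factor: 1.0 + 0.5 sin^1.5(50°) = 1.335.
F_nw = 0.6 × 60 × 1.335 = 48.07 ksi.
R_n/Ω = (48.07 × 6.363) / 2.0 = 152.9 kip.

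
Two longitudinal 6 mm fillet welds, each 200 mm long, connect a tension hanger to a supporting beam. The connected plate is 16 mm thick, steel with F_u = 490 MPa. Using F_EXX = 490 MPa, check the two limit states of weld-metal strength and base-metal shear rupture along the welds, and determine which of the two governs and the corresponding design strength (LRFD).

t_e = 0.707 × 6 = 4.242 mm; L = 400 mm.
Weld metal: φR_n = 0.75 × 0.6 × 490 × 4.242 × 400 × 10⁻³ = 374.1 kN.
Base metal (shear rupture): φR_n = 0.75 × 0.6 × 490 × 16 × 400 × 10⁻³ = 1411 kN.
Governing: weld metal.

φR_n ≈ 374 kN (weld metal governs)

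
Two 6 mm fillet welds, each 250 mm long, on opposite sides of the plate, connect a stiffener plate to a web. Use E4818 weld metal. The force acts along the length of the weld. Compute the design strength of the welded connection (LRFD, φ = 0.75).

φR_n ≈ 458 kN

E48XX → F_EXX = 480 MPa.
Effective throat t_e = 0.707 × 6 = 4.242 mm.
Total length L = 500 mm; A_we = 4.242 × 500 = 2121 mm².
F_nw = 0.6 F_EXX = 0.6 × 480 = 288 MPa.
φR_n = 0.75 × 288 × 2121 × 10⁻³ = 458.1 kN.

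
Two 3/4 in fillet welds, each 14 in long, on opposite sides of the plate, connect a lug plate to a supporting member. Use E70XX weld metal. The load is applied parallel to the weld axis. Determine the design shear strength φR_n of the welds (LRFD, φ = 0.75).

E70XX → F_EXX = 70 ksi.
Effective throat t_e = 0.707 × 0.75 = 0.5302 in.
Total length L = 28 in; A_we = 0.5302 × 28 = 14.85 in².
F_nw = 0.6 F_EXX = 0.6 × 70 = 42 ksi.
φR_n = 0.75 × 42 × 14.85 = 467.7 kip.

φR_n ≈ 468 kip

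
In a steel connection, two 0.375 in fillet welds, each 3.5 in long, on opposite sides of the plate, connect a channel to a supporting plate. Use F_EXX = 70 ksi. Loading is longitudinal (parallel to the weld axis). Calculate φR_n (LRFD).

φR_n ≈ 58.5 kips

Effective throat t_e = 0.707 × 0.375 = 0.2651 in.
Total length L = 7 in; A_we = 0.2651 × 7 = 1.856 in².
F_nw = 0.6 F_EXX = 0.6 × 70 = 42 ksi.
φR_n = 0.75 × 42 × 1.856 = 58.46 kips.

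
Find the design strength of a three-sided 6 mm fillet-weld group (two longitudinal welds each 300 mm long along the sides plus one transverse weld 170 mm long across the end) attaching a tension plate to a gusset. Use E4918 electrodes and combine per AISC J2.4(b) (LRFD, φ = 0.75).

E49XX → F_EXX = 490 MPa.
t_e = 0.707 × 6 = 4.242 mm.
R_nwl = 0.6 × 490 × 4.242 × 600 × 10⁻³ = 748.3 kN (longitudinal, 2 welds).
R_nwt = 0.6 × 490 × 4.242 × 170 × 10⁻³ = 212 kN (transverse, base value).
(i) R_nwl + R_nwt = 960.3 kN; (ii) 0.85 R_nwl + 1.5 R_nwt = 954.1 kN.
R_n = max = 960.3 kN [governs: (i)]; φR_n = 720.2 kN.

φR_n ≈ 720 kN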